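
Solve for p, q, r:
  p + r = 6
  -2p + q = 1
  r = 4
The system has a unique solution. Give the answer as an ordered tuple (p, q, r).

Form the augmented matrix and row-reduce:
  [  1  0  1  |  6 ]
  [ -2  1  0  |  1 ]
  [  0  0  1  |  4 ]
r2 ← r2 + 2·r1
  [ 1  0  1  |   6 ]
  [ 0  1  2  |  13 ]
  [ 0  0  1  |   4 ]
r2 ← r2 − 2·r3
  [ 1  0  1  |  6 ]
  [ 0  1  0  |  5 ]
  [ 0  0  1  |  4 ]
r1 ← r1 − r3
  [ 1  0  0  |  2 ]
  [ 0  1  0  |  5 ]
  [ 0  0  1  |  4 ]
Reading off the last column: p = 2, q = 5, r = 4.

(2, 5, 4)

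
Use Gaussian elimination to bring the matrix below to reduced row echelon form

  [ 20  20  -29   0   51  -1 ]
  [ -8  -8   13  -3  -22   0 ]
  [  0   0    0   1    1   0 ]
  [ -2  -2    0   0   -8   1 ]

R1 ← 1/20·R1
  [  1   1  -29/20   0  51/20  -1/20 ]
  [ -8  -8      13  -3    -22      0 ]
  [  0   0       0   1      1      0 ]
  [ -2  -2       0   0     -8      1 ]
R2 ← R2 + 8·R1
  [  1   1  -29/20   0  51/20  -1/20 ]
  [  0   0     7/5  -3   -8/5   -2/5 ]
  [  0   0       0   1      1      0 ]
  [ -2  -2       0   0     -8      1 ]
R4 ← R4 + 2·R1
  [ 1  1  -29/20   0   51/20  -1/20 ]
  [ 0  0     7/5  -3    -8/5   -2/5 ]
  [ 0  0       0   1       1      0 ]
  [ 0  0  -29/10   0  -29/10   9/10 ]
R2 ← 5/7·R2
  [ 1  1  -29/20      0   51/20  -1/20 ]
  [ 0  0       1  -15/7    -8/7   -2/7 ]
  [ 0  0       0      1       1      0 ]
  [ 0  0  -29/10      0  -29/10   9/10 ]
R4 ← R4 + 29/10·R2
  [ 1  1  -29/20       0   51/20  -1/20 ]
  [ 0  0       1   -15/7    -8/7   -2/7 ]
  [ 0  0       0       1       1      0 ]
  [ 0  0       0  -87/14  -87/14   1/14 ]
R4 ← R4 + 87/14·R3
  [ 1  1  -29/20      0  51/20  -1/20 ]
  [ 0  0       1  -15/7   -8/7   -2/7 ]
  [ 0  0       0      1      1      0 ]
  [ 0  0       0      0      0   1/14 ]
R4 ← 14·R4
  [ 1  1  -29/20      0  51/20  -1/20 ]
  [ 0  0       1  -15/7   -8/7   -2/7 ]
  [ 0  0       0      1      1      0 ]
  [ 0  0       0      0      0      1 ]
R2 ← R2 + 2/7·R4
  [ 1  1  -29/20      0  51/20  -1/20 ]
  [ 0  0       1  -15/7   -8/7      0 ]
  [ 0  0       0      1      1      0 ]
  [ 0  0       0      0      0      1 ]
R1 ← R1 + 1/20·R4
  [ 1  1  -29/20      0  51/20  0 ]
  [ 0  0       1  -15/7   -8/7  0 ]
  [ 0  0       0      1      1  0 ]
  [ 0  0       0      0      0  1 ]
R2 ← R2 + 15/7·R3
  [ 1  1  -29/20  0  51/20  0 ]
  [ 0  0       1  0      1  0 ]
  [ 0  0       0  1      1  0 ]
  [ 0  0       0  0      0  1 ]
R1 ← R1 + 29/20·R2
  [ 1  1  0  0  4  0 ]
  [ 0  0  1  0  1  0 ]
  [ 0  0  0  1  1  0 ]
  [ 0  0  0  0  0  1 ]

[[1, 1, 0, 0, 4, 0], [0, 0, 1, 0, 1, 0], [0, 0, 0, 1, 1, 0], [0, 0, 0, 0, 0, 1]]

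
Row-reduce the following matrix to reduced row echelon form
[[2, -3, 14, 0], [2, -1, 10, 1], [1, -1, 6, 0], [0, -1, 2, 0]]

[[1, 0, 4, 0], [0, 1, -2, 0], [0, 0, 0, 1], [0, 0, 0, 0]]

R1 -> 1/2·R1
  [ 1  -3/2   7  0 ]
  [ 2    -1  10  1 ]
  [ 1    -1   6  0 ]
  [ 0    -1   2  0 ]
R2 -> R2 − 2·R1
  [ 1  -3/2   7  0 ]
  [ 0     2  -4  1 ]
  [ 1    -1   6  0 ]
  [ 0    -1   2  0 ]
R3 -> R3 − R1
  [ 1  -3/2   7  0 ]
  [ 0     2  -4  1 ]
  [ 0   1/2  -1  0 ]
  [ 0    -1   2  0 ]
R2 -> 1/2·R2
  [ 1  -3/2   7    0 ]
  [ 0     1  -2  1/2 ]
  [ 0   1/2  -1    0 ]
  [ 0    -1   2    0 ]
R3 -> R3 − 1/2·R2
  [ 1  -3/2   7     0 ]
  [ 0     1  -2   1/2 ]
  [ 0     0   0  -1/4 ]
  [ 0    -1   2     0 ]
R4 -> R4 + R2
  [ 1  -3/2   7     0 ]
  [ 0     1  -2   1/2 ]
  [ 0     0   0  -1/4 ]
  [ 0     0   0   1/2 ]
R3 -> -4·R3
  [ 1  -3/2   7    0 ]
  [ 0     1  -2  1/2 ]
  [ 0     0   0    1 ]
  [ 0     0   0  1/2 ]
R4 -> R4 − 1/2·R3
  [ 1  -3/2   7    0 ]
  [ 0     1  -2  1/2 ]
  [ 0     0   0    1 ]
  [ 0     0   0    0 ]
R2 -> R2 − 1/2·R3
  [ 1  -3/2   7  0 ]
  [ 0     1  -2  0 ]
  [ 0     0   0  1 ]
  [ 0     0   0  0 ]
R1 -> R1 + 3/2·R2
  [ 1  0   4  0 ]
  [ 0  1  -2  0 ]
  [ 0  0   0  1 ]
  [ 0  0   0  0 ]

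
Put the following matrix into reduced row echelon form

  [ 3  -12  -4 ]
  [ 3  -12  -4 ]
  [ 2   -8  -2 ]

[[1, -4, 0], [0, 0, 1], [0, 0, 0]]

Multiply R1 by 1/3.
  [ 1   -4  -4/3 ]
  [ 3  -12    -4 ]
  [ 2   -8    -2 ]
Subtract 3 times R1 from R2.
  [ 1  -4  -4/3 ]
  [ 0   0     0 ]
  [ 2  -8    -2 ]
Subtract 2 times R1 from R3.
  [ 1  -4  -4/3 ]
  [ 0   0     0 ]
  [ 0   0   2/3 ]
Swap R2 and R3.
  [ 1  -4  -4/3 ]
  [ 0   0   2/3 ]
  [ 0   0     0 ]
Multiply R2 by 3/2.
  [ 1  -4  -4/3 ]
  [ 0   0     1 ]
  [ 0   0     0 ]
Add 4/3 times R2 to R1.
  [ 1  -4  0 ]
  [ 0   0  1 ]
  [ 0   0  0 ]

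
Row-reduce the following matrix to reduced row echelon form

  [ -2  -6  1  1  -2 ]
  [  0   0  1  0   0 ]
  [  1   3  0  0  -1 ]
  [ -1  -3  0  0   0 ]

[[1, 3, 0, 0, 0], [0, 0, 1, 0, 0], [0, 0, 0, 1, 0], [0, 0, 0, 0, 1]]

Multiply R1 by -1/2.
Subtract R1 from R3.
Add R1 to R4.
Subtract 1/2 times R2 from R3.
Add 1/2 times R2 to R4.
Multiply R3 by 2.
Add 1/2 times R3 to R4.
Multiply R4 by -1.
Add 4 times R4 to R3.
Subtract R4 from R1.
Add 1/2 times R3 to R1.
Add 1/2 times R2 to R1.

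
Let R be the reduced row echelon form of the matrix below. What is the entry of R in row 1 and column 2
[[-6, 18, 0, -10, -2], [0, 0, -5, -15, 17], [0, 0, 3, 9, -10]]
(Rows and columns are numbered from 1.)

-3

R1 := -1/6·R1
  [ 1  -3   0  5/3  1/3 ]
  [ 0   0  -5  -15   17 ]
  [ 0   0   3    9  -10 ]
R2 := -1/5·R2
  [ 1  -3  0  5/3    1/3 ]
  [ 0   0  1    3  -17/5 ]
  [ 0   0  3    9    -10 ]
R3 := R3 − 3·R2
  [ 1  -3  0  5/3    1/3 ]
  [ 0   0  1    3  -17/5 ]
  [ 0   0  0    0    1/5 ]
R3 := 5·R3
  [ 1  -3  0  5/3    1/3 ]
  [ 0   0  1    3  -17/5 ]
  [ 0   0  0    0      1 ]
R2 := R2 + 17/5·R3
  [ 1  -3  0  5/3  1/3 ]
  [ 0   0  1    3    0 ]
  [ 0   0  0    0    1 ]
R1 := R1 − 1/3·R3
  [ 1  -3  0  5/3  0 ]
  [ 0   0  1    3  0 ]
  [ 0   0  0    0  1 ]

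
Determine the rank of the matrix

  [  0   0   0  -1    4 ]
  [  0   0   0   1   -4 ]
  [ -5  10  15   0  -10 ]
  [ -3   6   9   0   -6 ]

r1 <=> r3
  [ -5  10  15   0  -10 ]
  [  0   0   0   1   -4 ]
  [  0   0   0  -1    4 ]
  [ -3   6   9   0   -6 ]
r1 -> -1/5·r1
  [  1  -2  -3   0   2 ]
  [  0   0   0   1  -4 ]
  [  0   0   0  -1   4 ]
  [ -3   6   9   0  -6 ]
r4 -> r4 + 3·r1
  [ 1  -2  -3   0   2 ]
  [ 0   0   0   1  -4 ]
  [ 0   0   0  -1   4 ]
  [ 0   0   0   0   0 ]
r3 -> r3 + r2
  [ 1  -2  -3  0   2 ]
  [ 0   0   0  1  -4 ]
  [ 0   0   0  0   0 ]
  [ 0   0   0  0   0 ]
The reduced form has 2 nonzero rows.

rank = 2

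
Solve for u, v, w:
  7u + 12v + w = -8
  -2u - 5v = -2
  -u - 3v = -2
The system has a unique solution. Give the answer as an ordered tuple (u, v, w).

Form the augmented matrix and row-reduce:
  [  7  12  1  |  -8 ]
  [ -2  -5  0  |  -2 ]
  [ -1  -3  0  |  -2 ]
ρ1 := 1/7·ρ1
  [  1  12/7  1/7  |  -8/7 ]
  [ -2    -5    0  |    -2 ]
  [ -1    -3    0  |    -2 ]
ρ2 := ρ2 + 2·ρ1
  [  1   12/7  1/7  |   -8/7 ]
  [  0  -11/7  2/7  |  -30/7 ]
  [ -1     -3    0  |     -2 ]
ρ3 := ρ3 + ρ1
  [ 1   12/7  1/7  |   -8/7 ]
  [ 0  -11/7  2/7  |  -30/7 ]
  [ 0   -9/7  1/7  |  -22/7 ]
ρ2 := -7/11·ρ2
  [ 1  12/7    1/7  |   -8/7 ]
  [ 0     1  -2/11  |  30/11 ]
  [ 0  -9/7    1/7  |  -22/7 ]
ρ3 := ρ3 + 9/7·ρ2
  [ 1  12/7    1/7  |   -8/7 ]
  [ 0     1  -2/11  |  30/11 ]
  [ 0     0  -1/11  |   4/11 ]
ρ3 := -11·ρ3
  [ 1  12/7    1/7  |   -8/7 ]
  [ 0     1  -2/11  |  30/11 ]
  [ 0     0      1  |     -4 ]
ρ2 := ρ2 + 2/11·ρ3
  [ 1  12/7  1/7  |  -8/7 ]
  [ 0     1    0  |     2 ]
  [ 0     0    1  |    -4 ]
ρ1 := ρ1 − 1/7·ρ3
  [ 1  12/7  0  |  -4/7 ]
  [ 0     1  0  |     2 ]
  [ 0     0  1  |    -4 ]
ρ1 := ρ1 − 12/7·ρ2
  [ 1  0  0  |  -4 ]
  [ 0  1  0  |   2 ]
  [ 0  0  1  |  -4 ]
Reading off the last column: u = -4, v = 2, w = -4.

(-4, 2, -4)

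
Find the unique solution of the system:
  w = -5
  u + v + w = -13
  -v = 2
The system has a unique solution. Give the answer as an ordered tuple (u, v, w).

(-6, -2, -5)

Form the augmented matrix and row-reduce:
  [ 0   0  1  |   -5 ]
  [ 1   1  1  |  -13 ]
  [ 0  -1  0  |    2 ]
Swap R1 and R2.
  [ 1   1  1  |  -13 ]
  [ 0   0  1  |   -5 ]
  [ 0  -1  0  |    2 ]
Swap R2 and R3.
  [ 1   1  1  |  -13 ]
  [ 0  -1  0  |    2 ]
  [ 0   0  1  |   -5 ]
Multiply R2 by -1.
  [ 1  1  1  |  -13 ]
  [ 0  1  0  |   -2 ]
  [ 0  0  1  |   -5 ]
Subtract R3 from R1.
  [ 1  1  0  |  -8 ]
  [ 0  1  0  |  -2 ]
  [ 0  0  1  |  -5 ]
Subtract R2 from R1.
  [ 1  0  0  |  -6 ]
  [ 0  1  0  |  -2 ]
  [ 0  0  1  |  -5 ]
Reading off the last column: u = -6, v = -2, w = -5.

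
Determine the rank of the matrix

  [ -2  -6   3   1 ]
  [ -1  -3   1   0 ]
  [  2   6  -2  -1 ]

rank = 3

Multiply ρ1 by -1/2.
  [  1   3  -3/2  -1/2 ]
  [ -1  -3     1     0 ]
  [  2   6    -2    -1 ]
Add ρ1 to ρ2.
  [ 1  3  -3/2  -1/2 ]
  [ 0  0  -1/2  -1/2 ]
  [ 2  6    -2    -1 ]
Subtract 2 times ρ1 from ρ3.
  [ 1  3  -3/2  -1/2 ]
  [ 0  0  -1/2  -1/2 ]
  [ 0  0     1     0 ]
Multiply ρ2 by -2.
  [ 1  3  -3/2  -1/2 ]
  [ 0  0     1     1 ]
  [ 0  0     1     0 ]
Subtract ρ2 from ρ3.
  [ 1  3  -3/2  -1/2 ]
  [ 0  0     1     1 ]
  [ 0  0     0    -1 ]
Multiply ρ3 by -1.
  [ 1  3  -3/2  -1/2 ]
  [ 0  0     1     1 ]
  [ 0  0     0     1 ]
Subtract ρ3 from ρ2.
  [ 1  3  -3/2  -1/2 ]
  [ 0  0     1     0 ]
  [ 0  0     0     1 ]
Add 1/2 times ρ3 to ρ1.
  [ 1  3  -3/2  0 ]
  [ 0  0     1  0 ]
  [ 0  0     0  1 ]
Add 3/2 times ρ2 to ρ1.
  [ 1  3  0  0 ]
  [ 0  0  1  0 ]
  [ 0  0  0  1 ]
The reduced form has 3 nonzero rows.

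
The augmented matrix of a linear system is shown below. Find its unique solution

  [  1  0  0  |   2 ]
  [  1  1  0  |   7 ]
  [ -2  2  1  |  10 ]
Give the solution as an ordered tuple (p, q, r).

(2, 5, 4)

R2 := R2 − R1
  [  1  0  0  |   2 ]
  [  0  1  0  |   5 ]
  [ -2  2  1  |  10 ]
R3 := R3 + 2·R1
  [ 1  0  0  |   2 ]
  [ 0  1  0  |   5 ]
  [ 0  2  1  |  14 ]
R3 := R3 − 2·R2
  [ 1  0  0  |  2 ]
  [ 0  1  0  |  5 ]
  [ 0  0  1  |  4 ]
Reading off the last column: p = 2, q = 5, r = 4.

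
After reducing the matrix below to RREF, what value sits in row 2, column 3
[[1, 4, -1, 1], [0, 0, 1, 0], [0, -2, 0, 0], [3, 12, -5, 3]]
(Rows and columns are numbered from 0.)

R4 := R4 − 3·R1
  [ 1   4  -1  1 ]
  [ 0   0   1  0 ]
  [ 0  -2   0  0 ]
  [ 0   0  -2  0 ]
R2 ↔ R3
  [ 1   4  -1  1 ]
  [ 0  -2   0  0 ]
  [ 0   0   1  0 ]
  [ 0   0  -2  0 ]
R2 := -1/2·R2
  [ 1  4  -1  1 ]
  [ 0  1   0  0 ]
  [ 0  0   1  0 ]
  [ 0  0  -2  0 ]
R4 := R4 + 2·R3
  [ 1  4  -1  1 ]
  [ 0  1   0  0 ]
  [ 0  0   1  0 ]
  [ 0  0   0  0 ]
R1 := R1 + R3
  [ 1  4  0  1 ]
  [ 0  1  0  0 ]
  [ 0  0  1  0 ]
  [ 0  0  0  0 ]
R1 := R1 − 4·R2
  [ 1  0  0  1 ]
  [ 0  1  0  0 ]
  [ 0  0  1  0 ]
  [ 0  0  0  0 ]

0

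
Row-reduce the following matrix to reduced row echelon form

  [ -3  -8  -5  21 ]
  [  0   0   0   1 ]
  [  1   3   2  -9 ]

[[1, 0, -1, 0], [0, 1, 1, 0], [0, 0, 0, 1]]

R1 ← -1/3·R1
  [ 1  8/3  5/3  -7 ]
  [ 0    0    0   1 ]
  [ 1    3    2  -9 ]
R3 ← R3 − R1
  [ 1  8/3  5/3  -7 ]
  [ 0    0    0   1 ]
  [ 0  1/3  1/3  -2 ]
R2 <=> R3
  [ 1  8/3  5/3  -7 ]
  [ 0  1/3  1/3  -2 ]
  [ 0    0    0   1 ]
R2 ← 3·R2
  [ 1  8/3  5/3  -7 ]
  [ 0    1    1  -6 ]
  [ 0    0    0   1 ]
R2 ← R2 + 6·R3
  [ 1  8/3  5/3  -7 ]
  [ 0    1    1   0 ]
  [ 0    0    0   1 ]
R1 ← R1 + 7·R3
  [ 1  8/3  5/3  0 ]
  [ 0    1    1  0 ]
  [ 0    0    0  1 ]
R1 ← R1 − 8/3·R2
  [ 1  0  -1  0 ]
  [ 0  1   1  0 ]
  [ 0  0   0  1 ]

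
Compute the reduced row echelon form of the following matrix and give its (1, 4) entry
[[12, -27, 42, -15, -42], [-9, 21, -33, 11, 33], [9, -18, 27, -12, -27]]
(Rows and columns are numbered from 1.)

R1 → 1/12·R1
  [  1  -9/4  7/2  -5/4  -7/2 ]
  [ -9    21  -33    11    33 ]
  [  9   -18   27   -12   -27 ]
R2 → R2 + 9·R1
  [ 1  -9/4   7/2  -5/4  -7/2 ]
  [ 0   3/4  -3/2  -1/4   3/2 ]
  [ 9   -18    27   -12   -27 ]
R3 → R3 − 9·R1
  [ 1  -9/4   7/2  -5/4  -7/2 ]
  [ 0   3/4  -3/2  -1/4   3/2 ]
  [ 0   9/4  -9/2  -3/4   9/2 ]
R2 → 4/3·R2
  [ 1  -9/4   7/2  -5/4  -7/2 ]
  [ 0     1    -2  -1/3     2 ]
  [ 0   9/4  -9/2  -3/4   9/2 ]
R3 → R3 − 9/4·R2
  [ 1  -9/4  7/2  -5/4  -7/2 ]
  [ 0     1   -2  -1/3     2 ]
  [ 0     0    0     0     0 ]
R1 → R1 + 9/4·R2
  [ 1  0  -1    -2  1 ]
  [ 0  1  -2  -1/3  2 ]
  [ 0  0   0     0  0 ]

-2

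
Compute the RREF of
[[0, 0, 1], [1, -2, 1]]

[[1, -2, 0], [0, 0, 1]]

r1 ↔ r2
  [ 1  -2  1 ]
  [ 0   0  1 ]
r1 ← r1 − r2
  [ 1  -2  0 ]
  [ 0   0  1 ]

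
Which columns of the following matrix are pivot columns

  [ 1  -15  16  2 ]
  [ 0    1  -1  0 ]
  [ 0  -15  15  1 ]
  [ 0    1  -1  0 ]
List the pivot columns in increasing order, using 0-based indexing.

ρ3 → ρ3 + 15·ρ2
  [ 1  -15  16  2 ]
  [ 0    1  -1  0 ]
  [ 0    0   0  1 ]
  [ 0    1  -1  0 ]
ρ4 → ρ4 − ρ2
  [ 1  -15  16  2 ]
  [ 0    1  -1  0 ]
  [ 0    0   0  1 ]
  [ 0    0   0  0 ]
ρ1 → ρ1 − 2·ρ3
  [ 1  -15  16  0 ]
  [ 0    1  -1  0 ]
  [ 0    0   0  1 ]
  [ 0    0   0  0 ]
ρ1 → ρ1 + 15·ρ2
  [ 1  0   1  0 ]
  [ 0  1  -1  0 ]
  [ 0  0   0  1 ]
  [ 0  0   0  0 ]
Pivot columns are the columns containing a leading 1.

0, 1, 3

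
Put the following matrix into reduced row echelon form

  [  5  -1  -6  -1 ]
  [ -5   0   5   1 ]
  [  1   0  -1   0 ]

[[1, 0, -1, 0], [0, 1, 1, 0], [0, 0, 0, 1]]

R1 ← 1/5·R1
  [  1  -1/5  -6/5  -1/5 ]
  [ -5     0     5     1 ]
  [  1     0    -1     0 ]
R2 ← R2 + 5·R1
  [ 1  -1/5  -6/5  -1/5 ]
  [ 0    -1    -1     0 ]
  [ 1     0    -1     0 ]
R3 ← R3 − R1
  [ 1  -1/5  -6/5  -1/5 ]
  [ 0    -1    -1     0 ]
  [ 0   1/5   1/5   1/5 ]
R2 ← -1·R2
  [ 1  -1/5  -6/5  -1/5 ]
  [ 0     1     1     0 ]
  [ 0   1/5   1/5   1/5 ]
R3 ← R3 − 1/5·R2
  [ 1  -1/5  -6/5  -1/5 ]
  [ 0     1     1     0 ]
  [ 0     0     0   1/5 ]
R3 ← 5·R3
  [ 1  -1/5  -6/5  -1/5 ]
  [ 0     1     1     0 ]
  [ 0     0     0     1 ]
R1 ← R1 + 1/5·R3
  [ 1  -1/5  -6/5  0 ]
  [ 0     1     1  0 ]
  [ 0     0     0  1 ]
R1 ← R1 + 1/5·R2
  [ 1  0  -1  0 ]
  [ 0  1   1  0 ]
  [ 0  0   0  1 ]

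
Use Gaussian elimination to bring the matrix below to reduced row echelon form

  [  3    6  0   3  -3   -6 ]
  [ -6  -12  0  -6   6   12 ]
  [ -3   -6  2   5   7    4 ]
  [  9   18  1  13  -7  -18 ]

R1 -> 1/3·R1
  [  1    2  0   1  -1   -2 ]
  [ -6  -12  0  -6   6   12 ]
  [ -3   -6  2   5   7    4 ]
  [  9   18  1  13  -7  -18 ]
R2 -> R2 + 6·R1
  [  1   2  0   1  -1   -2 ]
  [  0   0  0   0   0    0 ]
  [ -3  -6  2   5   7    4 ]
  [  9  18  1  13  -7  -18 ]
R3 -> R3 + 3·R1
  [ 1   2  0   1  -1   -2 ]
  [ 0   0  0   0   0    0 ]
  [ 0   0  2   8   4   -2 ]
  [ 9  18  1  13  -7  -18 ]
R4 -> R4 − 9·R1
  [ 1  2  0  1  -1  -2 ]
  [ 0  0  0  0   0   0 ]
  [ 0  0  2  8   4  -2 ]
  [ 0  0  1  4   2   0 ]
R2 <-> R3
  [ 1  2  0  1  -1  -2 ]
  [ 0  0  2  8   4  -2 ]
  [ 0  0  0  0   0   0 ]
  [ 0  0  1  4   2   0 ]
R2 -> 1/2·R2
  [ 1  2  0  1  -1  -2 ]
  [ 0  0  1  4   2  -1 ]
  [ 0  0  0  0   0   0 ]
  [ 0  0  1  4   2   0 ]
R4 -> R4 − R2
  [ 1  2  0  1  -1  -2 ]
  [ 0  0  1  4   2  -1 ]
  [ 0  0  0  0   0   0 ]
  [ 0  0  0  0   0   1 ]
R3 <-> R4
  [ 1  2  0  1  -1  -2 ]
  [ 0  0  1  4   2  -1 ]
  [ 0  0  0  0   0   1 ]
  [ 0  0  0  0   0   0 ]
R2 -> R2 + R3
  [ 1  2  0  1  -1  -2 ]
  [ 0  0  1  4   2   0 ]
  [ 0  0  0  0   0   1 ]
  [ 0  0  0  0   0   0 ]
R1 -> R1 + 2·R3
  [ 1  2  0  1  -1  0 ]
  [ 0  0  1  4   2  0 ]
  [ 0  0  0  0   0  1 ]
  [ 0  0  0  0   0  0 ]

[[1, 2, 0, 1, -1, 0], [0, 0, 1, 4, 2, 0], [0, 0, 0, 0, 0, 1], [0, 0, 0, 0, 0, 0]]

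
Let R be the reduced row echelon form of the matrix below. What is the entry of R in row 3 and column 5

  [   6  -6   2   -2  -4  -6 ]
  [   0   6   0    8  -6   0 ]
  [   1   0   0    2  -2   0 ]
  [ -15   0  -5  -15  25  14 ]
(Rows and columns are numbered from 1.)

1

r1 := 1/6·r1
  [   1  -1  1/3  -1/3  -2/3  -1 ]
  [   0   6    0     8    -6   0 ]
  [   1   0    0     2    -2   0 ]
  [ -15   0   -5   -15    25  14 ]
r3 := r3 − r1
  [   1  -1   1/3  -1/3  -2/3  -1 ]
  [   0   6     0     8    -6   0 ]
  [   0   1  -1/3   7/3  -4/3   1 ]
  [ -15   0    -5   -15    25  14 ]
r4 := r4 + 15·r1
  [ 1   -1   1/3  -1/3  -2/3  -1 ]
  [ 0    6     0     8    -6   0 ]
  [ 0    1  -1/3   7/3  -4/3   1 ]
  [ 0  -15     0   -20    15  -1 ]
r2 := 1/6·r2
  [ 1   -1   1/3  -1/3  -2/3  -1 ]
  [ 0    1     0   4/3    -1   0 ]
  [ 0    1  -1/3   7/3  -4/3   1 ]
  [ 0  -15     0   -20    15  -1 ]
r3 := r3 − r2
  [ 1   -1   1/3  -1/3  -2/3  -1 ]
  [ 0    1     0   4/3    -1   0 ]
  [ 0    0  -1/3     1  -1/3   1 ]
  [ 0  -15     0   -20    15  -1 ]
r4 := r4 + 15·r2
  [ 1  -1   1/3  -1/3  -2/3  -1 ]
  [ 0   1     0   4/3    -1   0 ]
  [ 0   0  -1/3     1  -1/3   1 ]
  [ 0   0     0     0     0  -1 ]
r3 := -3·r3
  [ 1  -1  1/3  -1/3  -2/3  -1 ]
  [ 0   1    0   4/3    -1   0 ]
  [ 0   0    1    -3     1  -3 ]
  [ 0   0    0     0     0  -1 ]
r4 := -1·r4
  [ 1  -1  1/3  -1/3  -2/3  -1 ]
  [ 0   1    0   4/3    -1   0 ]
  [ 0   0    1    -3     1  -3 ]
  [ 0   0    0     0     0   1 ]
r3 := r3 + 3·r4
  [ 1  -1  1/3  -1/3  -2/3  -1 ]
  [ 0   1    0   4/3    -1   0 ]
  [ 0   0    1    -3     1   0 ]
  [ 0   0    0     0     0   1 ]
r1 := r1 + r4
  [ 1  -1  1/3  -1/3  -2/3  0 ]
  [ 0   1    0   4/3    -1  0 ]
  [ 0   0    1    -3     1  0 ]
  [ 0   0    0     0     0  1 ]
r1 := r1 − 1/3·r3
  [ 1  -1  0  2/3  -1  0 ]
  [ 0   1  0  4/3  -1  0 ]
  [ 0   0  1   -3   1  0 ]
  [ 0   0  0    0   0  1 ]
r1 := r1 + r2
  [ 1  0  0    2  -2  0 ]
  [ 0  1  0  4/3  -1  0 ]
  [ 0  0  1   -3   1  0 ]
  [ 0  0  0    0   0  1 ]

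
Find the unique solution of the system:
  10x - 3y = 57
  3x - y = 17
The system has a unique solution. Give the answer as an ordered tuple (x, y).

(6, 1)

Form the augmented matrix and row-reduce:
  [ 10  -3  |  57 ]
  [  3  -1  |  17 ]
R1 := 1/10·R1
  [ 1  -3/10  |  57/10 ]
  [ 3     -1  |     17 ]
R2 := R2 − 3·R1
  [ 1  -3/10  |  57/10 ]
  [ 0  -1/10  |  -1/10 ]
R2 := -10·R2
  [ 1  -3/10  |  57/10 ]
  [ 0      1  |      1 ]
R1 := R1 + 3/10·R2
  [ 1  0  |  6 ]
  [ 0  1  |  1 ]
Reading off the last column: x = 6, y = 1.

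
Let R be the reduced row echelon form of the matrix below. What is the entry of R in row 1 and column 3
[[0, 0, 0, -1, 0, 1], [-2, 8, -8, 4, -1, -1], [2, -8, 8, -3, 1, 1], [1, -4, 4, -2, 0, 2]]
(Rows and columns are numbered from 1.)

r1 <=> r2
  [ -2   8  -8   4  -1  -1 ]
  [  0   0   0  -1   0   1 ]
  [  2  -8   8  -3   1   1 ]
  [  1  -4   4  -2   0   2 ]
r1 := -1/2·r1
  [ 1  -4  4  -2  1/2  1/2 ]
  [ 0   0  0  -1    0    1 ]
  [ 2  -8  8  -3    1    1 ]
  [ 1  -4  4  -2    0    2 ]
r3 := r3 − 2·r1
  [ 1  -4  4  -2  1/2  1/2 ]
  [ 0   0  0  -1    0    1 ]
  [ 0   0  0   1    0    0 ]
  [ 1  -4  4  -2    0    2 ]
r4 := r4 − r1
  [ 1  -4  4  -2   1/2  1/2 ]
  [ 0   0  0  -1     0    1 ]
  [ 0   0  0   1     0    0 ]
  [ 0   0  0   0  -1/2  3/2 ]
r2 := -1·r2
  [ 1  -4  4  -2   1/2  1/2 ]
  [ 0   0  0   1     0   -1 ]
  [ 0   0  0   1     0    0 ]
  [ 0   0  0   0  -1/2  3/2 ]
r3 := r3 − r2
  [ 1  -4  4  -2   1/2  1/2 ]
  [ 0   0  0   1     0   -1 ]
  [ 0   0  0   0     0    1 ]
  [ 0   0  0   0  -1/2  3/2 ]
r3 <=> r4
  [ 1  -4  4  -2   1/2  1/2 ]
  [ 0   0  0   1     0   -1 ]
  [ 0   0  0   0  -1/2  3/2 ]
  [ 0   0  0   0     0    1 ]
r3 := -2·r3
  [ 1  -4  4  -2  1/2  1/2 ]
  [ 0   0  0   1    0   -1 ]
  [ 0   0  0   0    1   -3 ]
  [ 0   0  0   0    0    1 ]
r3 := r3 + 3·r4
  [ 1  -4  4  -2  1/2  1/2 ]
  [ 0   0  0   1    0   -1 ]
  [ 0   0  0   0    1    0 ]
  [ 0   0  0   0    0    1 ]
r2 := r2 + r4
  [ 1  -4  4  -2  1/2  1/2 ]
  [ 0   0  0   1    0    0 ]
  [ 0   0  0   0    1    0 ]
  [ 0   0  0   0    0    1 ]
r1 := r1 − 1/2·r4
  [ 1  -4  4  -2  1/2  0 ]
  [ 0   0  0   1    0  0 ]
  [ 0   0  0   0    1  0 ]
  [ 0   0  0   0    0  1 ]
r1 := r1 − 1/2·r3
  [ 1  -4  4  -2  0  0 ]
  [ 0   0  0   1  0  0 ]
  [ 0   0  0   0  1  0 ]
  [ 0   0  0   0  0  1 ]
r1 := r1 + 2·r2
  [ 1  -4  4  0  0  0 ]
  [ 0   0  0  1  0  0 ]
  [ 0   0  0  0  1  0 ]
  [ 0   0  0  0  0  1 ]

4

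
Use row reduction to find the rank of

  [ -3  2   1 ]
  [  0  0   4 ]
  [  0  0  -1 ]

R1 -> -1/3·R1
  [ 1  -2/3  -1/3 ]
  [ 0     0     4 ]
  [ 0     0    -1 ]
R2 -> 1/4·R2
  [ 1  -2/3  -1/3 ]
  [ 0     0     1 ]
  [ 0     0    -1 ]
R3 -> R3 + R2
  [ 1  -2/3  -1/3 ]
  [ 0     0     1 ]
  [ 0     0     0 ]
R1 -> R1 + 1/3·R2
  [ 1  -2/3  0 ]
  [ 0     0  1 ]
  [ 0     0  0 ]
The reduced form has 2 nonzero rows.

rank = 2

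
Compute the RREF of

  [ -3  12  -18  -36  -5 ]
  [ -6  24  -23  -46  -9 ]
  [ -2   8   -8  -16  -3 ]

[[1, -4, 0, 0, 0], [0, 0, 1, 2, 0], [0, 0, 0, 0, 1]]

R1 → -1/3·R1
  [  1  -4    6   12  5/3 ]
  [ -6  24  -23  -46   -9 ]
  [ -2   8   -8  -16   -3 ]
R2 → R2 + 6·R1
  [  1  -4   6   12  5/3 ]
  [  0   0  13   26    1 ]
  [ -2   8  -8  -16   -3 ]
R3 → R3 + 2·R1
  [ 1  -4   6  12  5/3 ]
  [ 0   0  13  26    1 ]
  [ 0   0   4   8  1/3 ]
R2 → 1/13·R2
  [ 1  -4  6  12   5/3 ]
  [ 0   0  1   2  1/13 ]
  [ 0   0  4   8   1/3 ]
R3 → R3 − 4·R2
  [ 1  -4  6  12   5/3 ]
  [ 0   0  1   2  1/13 ]
  [ 0   0  0   0  1/39 ]
R3 → 39·R3
  [ 1  -4  6  12   5/3 ]
  [ 0   0  1   2  1/13 ]
  [ 0   0  0   0     1 ]
R2 → R2 − 1/13·R3
  [ 1  -4  6  12  5/3 ]
  [ 0   0  1   2    0 ]
  [ 0   0  0   0    1 ]
R1 → R1 − 5/3·R3
  [ 1  -4  6  12  0 ]
  [ 0   0  1   2  0 ]
  [ 0   0  0   0  1 ]
R1 → R1 − 6·R2
  [ 1  -4  0  0  0 ]
  [ 0   0  1  2  0 ]
  [ 0   0  0  0  1 ]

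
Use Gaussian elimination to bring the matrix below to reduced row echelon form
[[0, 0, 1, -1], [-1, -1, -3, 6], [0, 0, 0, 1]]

[[1, 1, 0, 0], [0, 0, 1, 0], [0, 0, 0, 1]]

R1 ↔ R2
R1 -> -1·R1
R2 -> R2 + R3
R1 -> R1 + 6·R3
R1 -> R1 − 3·R2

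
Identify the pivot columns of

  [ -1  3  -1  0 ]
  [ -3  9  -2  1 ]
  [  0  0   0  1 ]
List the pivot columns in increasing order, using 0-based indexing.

0, 2, 3

Multiply r1 by -1.
  [  1  -3   1  0 ]
  [ -3   9  -2  1 ]
  [  0   0   0  1 ]
Add 3 times r1 to r2.
  [ 1  -3  1  0 ]
  [ 0   0  1  1 ]
  [ 0   0  0  1 ]
Subtract r3 from r2.
  [ 1  -3  1  0 ]
  [ 0   0  1  0 ]
  [ 0   0  0  1 ]
Subtract r2 from r1.
  [ 1  -3  0  0 ]
  [ 0   0  1  0 ]
  [ 0   0  0  1 ]
Pivot columns are the columns containing a leading 1.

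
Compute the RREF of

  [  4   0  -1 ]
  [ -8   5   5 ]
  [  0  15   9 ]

[[1, 0, -1/4], [0, 1, 3/5], [0, 0, 0]]

ρ1 ← 1/4·ρ1
  [  1   0  -1/4 ]
  [ -8   5     5 ]
  [  0  15     9 ]
ρ2 ← ρ2 + 8·ρ1
  [ 1   0  -1/4 ]
  [ 0   5     3 ]
  [ 0  15     9 ]
ρ2 ← 1/5·ρ2
  [ 1   0  -1/4 ]
  [ 0   1   3/5 ]
  [ 0  15     9 ]
ρ3 ← ρ3 − 15·ρ2
  [ 1  0  -1/4 ]
  [ 0  1   3/5 ]
  [ 0  0     0 ]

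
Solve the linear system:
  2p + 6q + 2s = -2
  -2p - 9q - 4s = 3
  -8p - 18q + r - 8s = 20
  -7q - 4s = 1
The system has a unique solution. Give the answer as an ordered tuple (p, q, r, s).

Form the augmented matrix and row-reduce:
  [  2    6  0   2  |  -2 ]
  [ -2   -9  0  -4  |   3 ]
  [ -8  -18  1  -8  |  20 ]
  [  0   -7  0  -4  |   1 ]
R1 -> 1/2·R1
  [  1    3  0   1  |  -1 ]
  [ -2   -9  0  -4  |   3 ]
  [ -8  -18  1  -8  |  20 ]
  [  0   -7  0  -4  |   1 ]
R2 -> R2 + 2·R1
  [  1    3  0   1  |  -1 ]
  [  0   -3  0  -2  |   1 ]
  [ -8  -18  1  -8  |  20 ]
  [  0   -7  0  -4  |   1 ]
R3 -> R3 + 8·R1
  [ 1   3  0   1  |  -1 ]
  [ 0  -3  0  -2  |   1 ]
  [ 0   6  1   0  |  12 ]
  [ 0  -7  0  -4  |   1 ]
R2 -> -1/3·R2
  [ 1   3  0    1  |    -1 ]
  [ 0   1  0  2/3  |  -1/3 ]
  [ 0   6  1    0  |    12 ]
  [ 0  -7  0   -4  |     1 ]
R3 -> R3 − 6·R2
  [ 1   3  0    1  |    -1 ]
  [ 0   1  0  2/3  |  -1/3 ]
  [ 0   0  1   -4  |    14 ]
  [ 0  -7  0   -4  |     1 ]
R4 -> R4 + 7·R2
  [ 1  3  0    1  |    -1 ]
  [ 0  1  0  2/3  |  -1/3 ]
  [ 0  0  1   -4  |    14 ]
  [ 0  0  0  2/3  |  -4/3 ]
R4 -> 3/2·R4
  [ 1  3  0    1  |    -1 ]
  [ 0  1  0  2/3  |  -1/3 ]
  [ 0  0  1   -4  |    14 ]
  [ 0  0  0    1  |    -2 ]
R3 -> R3 + 4·R4
  [ 1  3  0    1  |    -1 ]
  [ 0  1  0  2/3  |  -1/3 ]
  [ 0  0  1    0  |     6 ]
  [ 0  0  0    1  |    -2 ]
R2 -> R2 − 2/3·R4
  [ 1  3  0  1  |  -1 ]
  [ 0  1  0  0  |   1 ]
  [ 0  0  1  0  |   6 ]
  [ 0  0  0  1  |  -2 ]
R1 -> R1 − R4
  [ 1  3  0  0  |   1 ]
  [ 0  1  0  0  |   1 ]
  [ 0  0  1  0  |   6 ]
  [ 0  0  0  1  |  -2 ]
R1 -> R1 − 3·R2
  [ 1  0  0  0  |  -2 ]
  [ 0  1  0  0  |   1 ]
  [ 0  0  1  0  |   6 ]
  [ 0  0  0  1  |  -2 ]
Reading off the last column: p = -2, q = 1, r = 6, s = -2.

(-2, 1, 6, -2)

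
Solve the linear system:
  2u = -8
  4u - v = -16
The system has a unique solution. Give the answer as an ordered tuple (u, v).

(-4, 0)

Form the augmented matrix and row-reduce:
  [ 2   0  |   -8 ]
  [ 4  -1  |  -16 ]
r1 → 1/2·r1
  [ 1   0  |   -4 ]
  [ 4  -1  |  -16 ]
r2 → r2 − 4·r1
  [ 1   0  |  -4 ]
  [ 0  -1  |   0 ]
r2 → -1·r2
  [ 1  0  |  -4 ]
  [ 0  1  |   0 ]
Reading off the last column: u = -4, v = 0.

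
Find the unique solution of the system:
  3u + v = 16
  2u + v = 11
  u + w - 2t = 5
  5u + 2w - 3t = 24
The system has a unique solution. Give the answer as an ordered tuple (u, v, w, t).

(5, 1, -2, -1)

Form the augmented matrix and row-reduce:
  [ 3  1  0   0  |  16 ]
  [ 2  1  0   0  |  11 ]
  [ 1  0  1  -2  |   5 ]
  [ 5  0  2  -3  |  24 ]
ρ1 ← 1/3·ρ1
  [ 1  1/3  0   0  |  16/3 ]
  [ 2    1  0   0  |    11 ]
  [ 1    0  1  -2  |     5 ]
  [ 5    0  2  -3  |    24 ]
ρ2 ← ρ2 − 2·ρ1
  [ 1  1/3  0   0  |  16/3 ]
  [ 0  1/3  0   0  |   1/3 ]
  [ 1    0  1  -2  |     5 ]
  [ 5    0  2  -3  |    24 ]
ρ3 ← ρ3 − ρ1
  [ 1   1/3  0   0  |  16/3 ]
  [ 0   1/3  0   0  |   1/3 ]
  [ 0  -1/3  1  -2  |  -1/3 ]
  [ 5     0  2  -3  |    24 ]
ρ4 ← ρ4 − 5·ρ1
  [ 1   1/3  0   0  |  16/3 ]
  [ 0   1/3  0   0  |   1/3 ]
  [ 0  -1/3  1  -2  |  -1/3 ]
  [ 0  -5/3  2  -3  |  -8/3 ]
ρ2 ← 3·ρ2
  [ 1   1/3  0   0  |  16/3 ]
  [ 0     1  0   0  |     1 ]
  [ 0  -1/3  1  -2  |  -1/3 ]
  [ 0  -5/3  2  -3  |  -8/3 ]
ρ3 ← ρ3 + 1/3·ρ2
  [ 1   1/3  0   0  |  16/3 ]
  [ 0     1  0   0  |     1 ]
  [ 0     0  1  -2  |     0 ]
  [ 0  -5/3  2  -3  |  -8/3 ]
ρ4 ← ρ4 + 5/3·ρ2
  [ 1  1/3  0   0  |  16/3 ]
  [ 0    1  0   0  |     1 ]
  [ 0    0  1  -2  |     0 ]
  [ 0    0  2  -3  |    -1 ]
ρ4 ← ρ4 − 2·ρ3
  [ 1  1/3  0   0  |  16/3 ]
  [ 0    1  0   0  |     1 ]
  [ 0    0  1  -2  |     0 ]
  [ 0    0  0   1  |    -1 ]
ρ3 ← ρ3 + 2·ρ4
  [ 1  1/3  0  0  |  16/3 ]
  [ 0    1  0  0  |     1 ]
  [ 0    0  1  0  |    -2 ]
  [ 0    0  0  1  |    -1 ]
ρ1 ← ρ1 − 1/3·ρ2
  [ 1  0  0  0  |   5 ]
  [ 0  1  0  0  |   1 ]
  [ 0  0  1  0  |  -2 ]
  [ 0  0  0  1  |  -1 ]
Reading off the last column: u = 5, v = 1, w = -2, t = -1.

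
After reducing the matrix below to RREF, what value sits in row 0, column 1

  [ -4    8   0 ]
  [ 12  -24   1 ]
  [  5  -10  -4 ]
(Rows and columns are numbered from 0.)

-2

r1 ← -1/4·r1
r2 ← r2 − 12·r1
r3 ← r3 − 5·r1
r3 ← r3 + 4·r2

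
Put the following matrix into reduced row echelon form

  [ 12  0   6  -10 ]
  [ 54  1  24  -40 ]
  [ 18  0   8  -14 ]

[[1, 0, 0, -1/3], [0, 1, 0, 2], [0, 0, 1, -1]]

ρ1 ← 1/12·ρ1
  [  1  0  1/2  -5/6 ]
  [ 54  1   24   -40 ]
  [ 18  0    8   -14 ]
ρ2 ← ρ2 − 54·ρ1
  [  1  0  1/2  -5/6 ]
  [  0  1   -3     5 ]
  [ 18  0    8   -14 ]
ρ3 ← ρ3 − 18·ρ1
  [ 1  0  1/2  -5/6 ]
  [ 0  1   -3     5 ]
  [ 0  0   -1     1 ]
ρ3 ← -1·ρ3
  [ 1  0  1/2  -5/6 ]
  [ 0  1   -3     5 ]
  [ 0  0    1    -1 ]
ρ2 ← ρ2 + 3·ρ3
  [ 1  0  1/2  -5/6 ]
  [ 0  1    0     2 ]
  [ 0  0    1    -1 ]
ρ1 ← ρ1 − 1/2·ρ3
  [ 1  0  0  -1/3 ]
  [ 0  1  0     2 ]
  [ 0  0  1    -1 ]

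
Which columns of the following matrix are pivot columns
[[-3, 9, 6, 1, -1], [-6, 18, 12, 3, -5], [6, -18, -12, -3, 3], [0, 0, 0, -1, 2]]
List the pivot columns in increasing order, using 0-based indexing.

R1 ← -1/3·R1
  [  1   -3   -2  -1/3  1/3 ]
  [ -6   18   12     3   -5 ]
  [  6  -18  -12    -3    3 ]
  [  0    0    0    -1    2 ]
R2 ← R2 + 6·R1
  [ 1   -3   -2  -1/3  1/3 ]
  [ 0    0    0     1   -3 ]
  [ 6  -18  -12    -3    3 ]
  [ 0    0    0    -1    2 ]
R3 ← R3 − 6·R1
  [ 1  -3  -2  -1/3  1/3 ]
  [ 0   0   0     1   -3 ]
  [ 0   0   0    -1    1 ]
  [ 0   0   0    -1    2 ]
R3 ← R3 + R2
  [ 1  -3  -2  -1/3  1/3 ]
  [ 0   0   0     1   -3 ]
  [ 0   0   0     0   -2 ]
  [ 0   0   0    -1    2 ]
R4 ← R4 + R2
  [ 1  -3  -2  -1/3  1/3 ]
  [ 0   0   0     1   -3 ]
  [ 0   0   0     0   -2 ]
  [ 0   0   0     0   -1 ]
R3 ← -1/2·R3
  [ 1  -3  -2  -1/3  1/3 ]
  [ 0   0   0     1   -3 ]
  [ 0   0   0     0    1 ]
  [ 0   0   0     0   -1 ]
R4 ← R4 + R3
  [ 1  -3  -2  -1/3  1/3 ]
  [ 0   0   0     1   -3 ]
  [ 0   0   0     0    1 ]
  [ 0   0   0     0    0 ]
R2 ← R2 + 3·R3
  [ 1  -3  -2  -1/3  1/3 ]
  [ 0   0   0     1    0 ]
  [ 0   0   0     0    1 ]
  [ 0   0   0     0    0 ]
R1 ← R1 − 1/3·R3
  [ 1  -3  -2  -1/3  0 ]
  [ 0   0   0     1  0 ]
  [ 0   0   0     0  1 ]
  [ 0   0   0     0  0 ]
R1 ← R1 + 1/3·R2
  [ 1  -3  -2  0  0 ]
  [ 0   0   0  1  0 ]
  [ 0   0   0  0  1 ]
  [ 0   0   0  0  0 ]
Pivot columns are the columns containing a leading 1.

0, 3, 4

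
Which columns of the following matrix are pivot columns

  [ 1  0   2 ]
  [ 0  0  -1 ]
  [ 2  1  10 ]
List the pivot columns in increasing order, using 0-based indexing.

R3 → R3 − 2·R1
  [ 1  0   2 ]
  [ 0  0  -1 ]
  [ 0  1   6 ]
R2 <-> R3
  [ 1  0   2 ]
  [ 0  1   6 ]
  [ 0  0  -1 ]
R3 → -1·R3
  [ 1  0  2 ]
  [ 0  1  6 ]
  [ 0  0  1 ]
R2 → R2 − 6·R3
  [ 1  0  2 ]
  [ 0  1  0 ]
  [ 0  0  1 ]
R1 → R1 − 2·R3
  [ 1  0  0 ]
  [ 0  1  0 ]
  [ 0  0  1 ]
Pivot columns are the columns containing a leading 1.

0, 1, 2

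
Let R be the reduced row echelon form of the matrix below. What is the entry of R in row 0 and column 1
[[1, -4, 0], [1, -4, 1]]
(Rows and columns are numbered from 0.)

-4

R2 → R2 − R1
  [ 1  -4  0 ]
  [ 0   0  1 ]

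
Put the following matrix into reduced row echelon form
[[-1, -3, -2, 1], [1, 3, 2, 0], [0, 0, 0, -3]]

[[1, 3, 2, 0], [0, 0, 0, 1], [0, 0, 0, 0]]

Multiply ρ1 by -1.
  [ 1  3  2  -1 ]
  [ 1  3  2   0 ]
  [ 0  0  0  -3 ]
Subtract ρ1 from ρ2.
  [ 1  3  2  -1 ]
  [ 0  0  0   1 ]
  [ 0  0  0  -3 ]
Add 3 times ρ2 to ρ3.
  [ 1  3  2  -1 ]
  [ 0  0  0   1 ]
  [ 0  0  0   0 ]
Add ρ2 to ρ1.
  [ 1  3  2  0 ]
  [ 0  0  0  1 ]
  [ 0  0  0  0 ]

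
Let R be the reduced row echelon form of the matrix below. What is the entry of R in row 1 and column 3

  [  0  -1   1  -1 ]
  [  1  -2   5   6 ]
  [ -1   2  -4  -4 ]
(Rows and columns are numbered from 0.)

R1 ↔ R2
R3 -> R3 + R1
R2 -> -1·R2
R2 -> R2 + R3
R1 -> R1 − 5·R3
R1 -> R1 + 2·R2

3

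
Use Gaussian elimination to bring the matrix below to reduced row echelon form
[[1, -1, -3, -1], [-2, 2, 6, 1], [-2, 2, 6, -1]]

R2 -> R2 + 2·R1
  [  1  -1  -3  -1 ]
  [  0   0   0  -1 ]
  [ -2   2   6  -1 ]
R3 -> R3 + 2·R1
  [ 1  -1  -3  -1 ]
  [ 0   0   0  -1 ]
  [ 0   0   0  -3 ]
R2 -> -1·R2
  [ 1  -1  -3  -1 ]
  [ 0   0   0   1 ]
  [ 0   0   0  -3 ]
R3 -> R3 + 3·R2
  [ 1  -1  -3  -1 ]
  [ 0   0   0   1 ]
  [ 0   0   0   0 ]
R1 -> R1 + R2
  [ 1  -1  -3  0 ]
  [ 0   0   0  1 ]
  [ 0   0   0  0 ]

[[1, -1, -3, 0], [0, 0, 0, 1], [0, 0, 0, 0]]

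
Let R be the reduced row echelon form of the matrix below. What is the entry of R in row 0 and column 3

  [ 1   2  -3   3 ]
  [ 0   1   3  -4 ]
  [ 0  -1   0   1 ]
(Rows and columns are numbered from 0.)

2

R3 := R3 + R2
  [ 1  2  -3   3 ]
  [ 0  1   3  -4 ]
  [ 0  0   3  -3 ]
R3 := 1/3·R3
  [ 1  2  -3   3 ]
  [ 0  1   3  -4 ]
  [ 0  0   1  -1 ]
R2 := R2 − 3·R3
  [ 1  2  -3   3 ]
  [ 0  1   0  -1 ]
  [ 0  0   1  -1 ]
R1 := R1 + 3·R3
  [ 1  2  0   0 ]
  [ 0  1  0  -1 ]
  [ 0  0  1  -1 ]
R1 := R1 − 2·R2
  [ 1  0  0   2 ]
  [ 0  1  0  -1 ]
  [ 0  0  1  -1 ]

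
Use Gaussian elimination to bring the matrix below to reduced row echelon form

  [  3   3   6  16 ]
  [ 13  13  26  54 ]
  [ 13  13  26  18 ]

[[1, 1, 2, 0], [0, 0, 0, 1], [0, 0, 0, 0]]

R1 -> 1/3·R1
  [  1   1   2  16/3 ]
  [ 13  13  26    54 ]
  [ 13  13  26    18 ]
R2 -> R2 − 13·R1
  [  1   1   2   16/3 ]
  [  0   0   0  -46/3 ]
  [ 13  13  26     18 ]
R3 -> R3 − 13·R1
  [ 1  1  2    16/3 ]
  [ 0  0  0   -46/3 ]
  [ 0  0  0  -154/3 ]
R2 -> -3/46·R2
  [ 1  1  2    16/3 ]
  [ 0  0  0       1 ]
  [ 0  0  0  -154/3 ]
R3 -> R3 + 154/3·R2
  [ 1  1  2  16/3 ]
  [ 0  0  0     1 ]
  [ 0  0  0     0 ]
R1 -> R1 − 16/3·R2
  [ 1  1  2  0 ]
  [ 0  0  0  1 ]
  [ 0  0  0  0 ]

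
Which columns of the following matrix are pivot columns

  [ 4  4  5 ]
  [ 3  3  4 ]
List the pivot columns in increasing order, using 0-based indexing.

Multiply R1 by 1/4.
  [ 1  1  5/4 ]
  [ 3  3    4 ]
Subtract 3 times R1 from R2.
  [ 1  1  5/4 ]
  [ 0  0  1/4 ]
Multiply R2 by 4.
  [ 1  1  5/4 ]
  [ 0  0    1 ]
Subtract 5/4 times R2 from R1.
  [ 1  1  0 ]
  [ 0  0  1 ]
Pivot columns are the columns containing a leading 1.

0, 2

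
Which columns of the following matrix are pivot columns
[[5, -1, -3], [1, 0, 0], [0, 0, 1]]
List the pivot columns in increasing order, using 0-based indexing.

Multiply r1 by 1/5.
  [ 1  -1/5  -3/5 ]
  [ 1     0     0 ]
  [ 0     0     1 ]
Subtract r1 from r2.
  [ 1  -1/5  -3/5 ]
  [ 0   1/5   3/5 ]
  [ 0     0     1 ]
Multiply r2 by 5.
  [ 1  -1/5  -3/5 ]
  [ 0     1     3 ]
  [ 0     0     1 ]
Subtract 3 times r3 from r2.
  [ 1  -1/5  -3/5 ]
  [ 0     1     0 ]
  [ 0     0     1 ]
Add 3/5 times r3 to r1.
  [ 1  -1/5  0 ]
  [ 0     1  0 ]
  [ 0     0  1 ]
Add 1/5 times r2 to r1.
  [ 1  0  0 ]
  [ 0  1  0 ]
  [ 0  0  1 ]
Pivot columns are the columns containing a leading 1.

0, 1, 2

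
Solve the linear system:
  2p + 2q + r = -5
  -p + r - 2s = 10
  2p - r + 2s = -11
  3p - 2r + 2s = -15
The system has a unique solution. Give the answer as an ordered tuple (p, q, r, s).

Form the augmented matrix and row-reduce:
  [  2  2   1   0  |   -5 ]
  [ -1  0   1  -2  |   10 ]
  [  2  0  -1   2  |  -11 ]
  [  3  0  -2   2  |  -15 ]
r1 ← 1/2·r1
  [  1  1  1/2   0  |  -5/2 ]
  [ -1  0    1  -2  |    10 ]
  [  2  0   -1   2  |   -11 ]
  [  3  0   -2   2  |   -15 ]
r2 ← r2 + r1
  [ 1  1  1/2   0  |  -5/2 ]
  [ 0  1  3/2  -2  |  15/2 ]
  [ 2  0   -1   2  |   -11 ]
  [ 3  0   -2   2  |   -15 ]
r3 ← r3 − 2·r1
  [ 1   1  1/2   0  |  -5/2 ]
  [ 0   1  3/2  -2  |  15/2 ]
  [ 0  -2   -2   2  |    -6 ]
  [ 3   0   -2   2  |   -15 ]
r4 ← r4 − 3·r1
  [ 1   1   1/2   0  |   -5/2 ]
  [ 0   1   3/2  -2  |   15/2 ]
  [ 0  -2    -2   2  |     -6 ]
  [ 0  -3  -7/2   2  |  -15/2 ]
r3 ← r3 + 2·r2
  [ 1   1   1/2   0  |   -5/2 ]
  [ 0   1   3/2  -2  |   15/2 ]
  [ 0   0     1  -2  |      9 ]
  [ 0  -3  -7/2   2  |  -15/2 ]
r4 ← r4 + 3·r2
  [ 1  1  1/2   0  |  -5/2 ]
  [ 0  1  3/2  -2  |  15/2 ]
  [ 0  0    1  -2  |     9 ]
  [ 0  0    1  -4  |    15 ]
r4 ← r4 − r3
  [ 1  1  1/2   0  |  -5/2 ]
  [ 0  1  3/2  -2  |  15/2 ]
  [ 0  0    1  -2  |     9 ]
  [ 0  0    0  -2  |     6 ]
r4 ← -1/2·r4
  [ 1  1  1/2   0  |  -5/2 ]
  [ 0  1  3/2  -2  |  15/2 ]
  [ 0  0    1  -2  |     9 ]
  [ 0  0    0   1  |    -3 ]
r3 ← r3 + 2·r4
  [ 1  1  1/2   0  |  -5/2 ]
  [ 0  1  3/2  -2  |  15/2 ]
  [ 0  0    1   0  |     3 ]
  [ 0  0    0   1  |    -3 ]
r2 ← r2 + 2·r4
  [ 1  1  1/2  0  |  -5/2 ]
  [ 0  1  3/2  0  |   3/2 ]
  [ 0  0    1  0  |     3 ]
  [ 0  0    0  1  |    -3 ]
r2 ← r2 − 3/2·r3
  [ 1  1  1/2  0  |  -5/2 ]
  [ 0  1    0  0  |    -3 ]
  [ 0  0    1  0  |     3 ]
  [ 0  0    0  1  |    -3 ]
r1 ← r1 − 1/2·r3
  [ 1  1  0  0  |  -4 ]
  [ 0  1  0  0  |  -3 ]
  [ 0  0  1  0  |   3 ]
  [ 0  0  0  1  |  -3 ]
r1 ← r1 − r2
  [ 1  0  0  0  |  -1 ]
  [ 0  1  0  0  |  -3 ]
  [ 0  0  1  0  |   3 ]
  [ 0  0  0  1  |  -3 ]
Reading off the last column: p = -1, q = -3, r = 3, s = -3.

(-1, -3, 3, -3)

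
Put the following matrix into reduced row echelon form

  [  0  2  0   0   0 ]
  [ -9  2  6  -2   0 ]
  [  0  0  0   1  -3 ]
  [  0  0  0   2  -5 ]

Swap R1 and R2.
Multiply R1 by -1/9.
Multiply R2 by 1/2.
Subtract 2 times R3 from R4.
Add 3 times R4 to R3.
Subtract 2/9 times R3 from R1.
Add 2/9 times R2 to R1.

[[1, 0, -2/3, 0, 0], [0, 1, 0, 0, 0], [0, 0, 0, 1, 0], [0, 0, 0, 0, 1]]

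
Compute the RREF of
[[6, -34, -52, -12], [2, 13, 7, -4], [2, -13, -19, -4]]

[[1, 0, -3, -2], [0, 1, 1, 0], [0, 0, 0, 0]]

r1 → 1/6·r1
  [ 1  -17/3  -26/3  -2 ]
  [ 2     13      7  -4 ]
  [ 2    -13    -19  -4 ]
r2 → r2 − 2·r1
  [ 1  -17/3  -26/3  -2 ]
  [ 0   73/3   73/3   0 ]
  [ 2    -13    -19  -4 ]
r3 → r3 − 2·r1
  [ 1  -17/3  -26/3  -2 ]
  [ 0   73/3   73/3   0 ]
  [ 0   -5/3   -5/3   0 ]
r2 → 3/73·r2
  [ 1  -17/3  -26/3  -2 ]
  [ 0      1      1   0 ]
  [ 0   -5/3   -5/3   0 ]
r3 → r3 + 5/3·r2
  [ 1  -17/3  -26/3  -2 ]
  [ 0      1      1   0 ]
  [ 0      0      0   0 ]
r1 → r1 + 17/3·r2
  [ 1  0  -3  -2 ]
  [ 0  1   1   0 ]
  [ 0  0   0   0 ]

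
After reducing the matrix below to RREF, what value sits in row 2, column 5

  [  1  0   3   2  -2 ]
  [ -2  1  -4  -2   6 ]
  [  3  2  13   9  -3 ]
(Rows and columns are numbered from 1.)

0

Add 2 times r1 to r2.
  [ 1  0   3  2  -2 ]
  [ 0  1   2  2   2 ]
  [ 3  2  13  9  -3 ]
Subtract 3 times r1 from r3.
  [ 1  0  3  2  -2 ]
  [ 0  1  2  2   2 ]
  [ 0  2  4  3   3 ]
Subtract 2 times r2 from r3.
  [ 1  0  3   2  -2 ]
  [ 0  1  2   2   2 ]
  [ 0  0  0  -1  -1 ]
Multiply r3 by -1.
  [ 1  0  3  2  -2 ]
  [ 0  1  2  2   2 ]
  [ 0  0  0  1   1 ]
Subtract 2 times r3 from r2.
  [ 1  0  3  2  -2 ]
  [ 0  1  2  0   0 ]
  [ 0  0  0  1   1 ]
Subtract 2 times r3 from r1.
  [ 1  0  3  0  -4 ]
  [ 0  1  2  0   0 ]
  [ 0  0  0  1   1 ]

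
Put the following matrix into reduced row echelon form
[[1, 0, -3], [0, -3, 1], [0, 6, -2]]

[[1, 0, -3], [0, 1, -1/3], [0, 0, 0]]

R2 -> -1/3·R2
  [ 1  0    -3 ]
  [ 0  1  -1/3 ]
  [ 0  6    -2 ]
R3 -> R3 − 6·R2
  [ 1  0    -3 ]
  [ 0  1  -1/3 ]
  [ 0  0     0 ]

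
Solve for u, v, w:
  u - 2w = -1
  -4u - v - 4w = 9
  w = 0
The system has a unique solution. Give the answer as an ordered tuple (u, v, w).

(-1, -5, 0)

Form the augmented matrix and row-reduce:
  [  1   0  -2  |  -1 ]
  [ -4  -1  -4  |   9 ]
  [  0   0   1  |   0 ]
R2 ← R2 + 4·R1
  [ 1   0   -2  |  -1 ]
  [ 0  -1  -12  |   5 ]
  [ 0   0    1  |   0 ]
R2 ← -1·R2
  [ 1  0  -2  |  -1 ]
  [ 0  1  12  |  -5 ]
  [ 0  0   1  |   0 ]
R2 ← R2 − 12·R3
  [ 1  0  -2  |  -1 ]
  [ 0  1   0  |  -5 ]
  [ 0  0   1  |   0 ]
R1 ← R1 + 2·R3
  [ 1  0  0  |  -1 ]
  [ 0  1  0  |  -5 ]
  [ 0  0  1  |   0 ]
Reading off the last column: u = -1, v = -5, w = 0.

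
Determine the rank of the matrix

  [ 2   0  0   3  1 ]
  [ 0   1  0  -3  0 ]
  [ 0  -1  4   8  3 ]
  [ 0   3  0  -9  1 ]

ρ1 -> 1/2·ρ1
  [ 1   0  0  3/2  1/2 ]
  [ 0   1  0   -3    0 ]
  [ 0  -1  4    8    3 ]
  [ 0   3  0   -9    1 ]
ρ3 -> ρ3 + ρ2
  [ 1  0  0  3/2  1/2 ]
  [ 0  1  0   -3    0 ]
  [ 0  0  4    5    3 ]
  [ 0  3  0   -9    1 ]
ρ4 -> ρ4 − 3·ρ2
  [ 1  0  0  3/2  1/2 ]
  [ 0  1  0   -3    0 ]
  [ 0  0  4    5    3 ]
  [ 0  0  0    0    1 ]
ρ3 -> 1/4·ρ3
  [ 1  0  0  3/2  1/2 ]
  [ 0  1  0   -3    0 ]
  [ 0  0  1  5/4  3/4 ]
  [ 0  0  0    0    1 ]
ρ3 -> ρ3 − 3/4·ρ4
  [ 1  0  0  3/2  1/2 ]
  [ 0  1  0   -3    0 ]
  [ 0  0  1  5/4    0 ]
  [ 0  0  0    0    1 ]
ρ1 -> ρ1 − 1/2·ρ4
  [ 1  0  0  3/2  0 ]
  [ 0  1  0   -3  0 ]
  [ 0  0  1  5/4  0 ]
  [ 0  0  0    0  1 ]
The reduced form has 4 nonzero rows.

rank = 4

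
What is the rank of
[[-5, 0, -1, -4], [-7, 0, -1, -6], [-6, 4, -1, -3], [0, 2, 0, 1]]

rank = 3

R1 := -1/5·R1
R2 := R2 + 7·R1
R3 := R3 + 6·R1
R2 <-> R3
R2 := 1/4·R2
R4 := R4 − 2·R2
R3 := 5/2·R3
R4 := R4 + 1/10·R3
R2 := R2 − 1/20·R3
R1 := R1 − 1/5·R3
The reduced form has 3 nonzero rows.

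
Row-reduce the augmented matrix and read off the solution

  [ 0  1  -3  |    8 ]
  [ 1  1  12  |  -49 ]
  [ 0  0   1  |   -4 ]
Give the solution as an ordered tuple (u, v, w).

Swap R1 and R2.
  [ 1  1  12  |  -49 ]
  [ 0  1  -3  |    8 ]
  [ 0  0   1  |   -4 ]
Add 3 times R3 to R2.
  [ 1  1  12  |  -49 ]
  [ 0  1   0  |   -4 ]
  [ 0  0   1  |   -4 ]
Subtract 12 times R3 from R1.
  [ 1  1  0  |  -1 ]
  [ 0  1  0  |  -4 ]
  [ 0  0  1  |  -4 ]
Subtract R2 from R1.
  [ 1  0  0  |   3 ]
  [ 0  1  0  |  -4 ]
  [ 0  0  1  |  -4 ]
Reading off the last column: u = 3, v = -4, w = -4.

(3, -4, -4)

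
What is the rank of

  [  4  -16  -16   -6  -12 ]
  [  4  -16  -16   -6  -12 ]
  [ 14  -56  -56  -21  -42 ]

rank = 1

r1 -> 1/4·r1
r2 -> r2 − 4·r1
r3 -> r3 − 14·r1
The reduced form has 1 nonzero row.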